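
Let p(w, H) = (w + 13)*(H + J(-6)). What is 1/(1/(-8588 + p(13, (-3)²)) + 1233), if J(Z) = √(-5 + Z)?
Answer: 86059386862/106111213700365 + 26*I*√11/106111213700365 ≈ 0.00081103 + 8.1266e-13*I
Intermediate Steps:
p(w, H) = (13 + w)*(H + I*√11) (p(w, H) = (w + 13)*(H + √(-5 - 6)) = (13 + w)*(H + √(-11)) = (13 + w)*(H + I*√11))
1/(1/(-8588 + p(13, (-3)²)) + 1233) = 1/(1/(-8588 + (13*(-3)² + (-3)²*13 + 13*I*√11 + I*13*√11)) + 1233) = 1/(1/(-8588 + (13*9 + 9*13 + 13*I*√11 + 13*I*√11)) + 1233) = 1/(1/(-8588 + (117 + 117 + 13*I*√11 + 13*I*√11)) + 1233) = 1/(1/(-8588 + (234 + 26*I*√11)) + 1233) = 1/(1/(-8354 + 26*I*√11) + 1233) = 1/(1233 + 1/(-8354 + 26*I*√11))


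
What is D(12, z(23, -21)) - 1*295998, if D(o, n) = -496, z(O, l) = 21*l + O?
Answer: -296494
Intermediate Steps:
z(O, l) = O + 21*l
D(12, z(23, -21)) - 1*295998 = -496 - 1*295998 = -496 - 295998 = -296494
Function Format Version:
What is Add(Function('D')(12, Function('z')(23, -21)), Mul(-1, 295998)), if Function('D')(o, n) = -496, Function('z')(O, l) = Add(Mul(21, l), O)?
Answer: -296494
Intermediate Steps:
Function('z')(O, l) = Add(O, Mul(21, l))
Add(Function('D')(12, Function('z')(23, -21)), Mul(-1, 295998)) = Add(-496, Mul(-1, 295998)) = Add(-496, -295998) = -296494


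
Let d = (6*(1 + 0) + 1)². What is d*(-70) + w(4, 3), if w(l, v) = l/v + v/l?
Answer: -41135/12 ≈ -3427.9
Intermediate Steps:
d = 49 (d = (6*1 + 1)² = (6 + 1)² = 7² = 49)
d*(-70) + w(4, 3) = 49*(-70) + (4/3 + 3/4) = -3430 + (4*(⅓) + 3*(¼)) = -3430 + (4/3 + ¾) = -3430 + 25/12 = -41135/12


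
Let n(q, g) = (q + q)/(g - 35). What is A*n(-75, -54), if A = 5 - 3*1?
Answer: 300/89 ≈ 3.3708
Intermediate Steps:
n(q, g) = 2*q/(-35 + g) (n(q, g) = (2*q)/(-35 + g) = 2*q/(-35 + g))
A = 2 (A = 5 - 3 = 2)
A*n(-75, -54) = 2*(2*(-75)/(-35 - 54)) = 2*(2*(-75)/(-89)) = 2*(2*(-75)*(-1/89)) = 2*(150/89) = 300/89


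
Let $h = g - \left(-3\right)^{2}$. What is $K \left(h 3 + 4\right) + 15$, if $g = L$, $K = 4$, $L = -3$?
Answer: $-113$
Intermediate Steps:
$g = -3$
$h = -12$ ($h = -3 - \left(-3\right)^{2} = -3 - 9 = -12$)
$K \left(h 3 + 4\right) + 15 = 4 \left(\left(-12\right) 3 + 4\right) + 15 = 4 \left(-36 + 4\right) + 15 = 4 \left(-32\right) + 15 = -128 + 15 = -113$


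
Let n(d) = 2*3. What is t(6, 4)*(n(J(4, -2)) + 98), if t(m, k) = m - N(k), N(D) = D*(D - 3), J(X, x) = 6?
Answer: 208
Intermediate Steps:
N(D) = D*(-3 + D)
n(d) = 6
t(m, k) = m - k*(-3 + k)
t(6, 4)*(n(J(4, -2)) + 98) = (6 - 1*4*(-3 + 4))*(6 + 98) = (6 - 1*4*1)*104 = (6 - 4)*104 = 2*104 = 208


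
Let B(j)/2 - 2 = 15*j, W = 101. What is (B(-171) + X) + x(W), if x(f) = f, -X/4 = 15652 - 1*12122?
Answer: -19145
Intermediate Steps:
X = -14120 (X = -4*(15652 - 1*12122) = -4*(15652 - 12122) = -4*3530 = -14120)
B(j) = 4 + 30*j (B(j) = 4 + 2*(15*j) = 4 + 30*j)
(B(-171) + X) + x(W) = ((4 + 30*(-171)) - 14120) + 101 = ((4 - 5130) - 14120) + 101 = (-5126 - 14120) + 101 = -19246 + 101 = -19145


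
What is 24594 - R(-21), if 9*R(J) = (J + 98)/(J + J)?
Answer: 1328087/54 ≈ 24594.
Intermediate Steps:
R(J) = (98 + J)/(18*J) (R(J) = ((J + 98)/(J + J))/9 = ((98 + J)/((2*J)))/9 = ((98 + J)*(1/(2*J)))/9 = ((98 + J)/(2*J))/9 = (98 + J)/(18*J))
24594 - R(-21) = 24594 - (98 - 21)/(18*(-21)) = 24594 - (-1)*77/(18*21) = 24594 - 1*(-11/54) = 24594 + 11/54 = 1328087/54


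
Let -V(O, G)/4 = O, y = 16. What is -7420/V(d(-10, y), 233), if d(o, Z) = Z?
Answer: 1855/16 ≈ 115.94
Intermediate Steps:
V(O, G) = -4*O
-7420/V(d(-10, y), 233) = -7420/((-4*16)) = -7420/(-64) = -7420*(-1/64) = 1855/16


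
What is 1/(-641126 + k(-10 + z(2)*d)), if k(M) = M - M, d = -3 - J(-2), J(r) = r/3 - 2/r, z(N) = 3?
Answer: -1/641126 ≈ -1.5598e-6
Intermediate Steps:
J(r) = -2/r + r/3 (J(r) = r*(⅓) - 2/r = r/3 - 2/r = -2/r + r/3)
d = -10/3 (d = -3 - (-2/(-2) + (⅓)*(-2)) = -3 - (-2*(-½) - ⅔) = -3 - (1 - ⅔) = -3 - 1*⅓ = -3 - ⅓ = -10/3 ≈ -3.3333)
k(M) = 0
1/(-641126 + k(-10 + z(2)*d)) = 1/(-641126 + 0) = 1/(-641126) = -1/641126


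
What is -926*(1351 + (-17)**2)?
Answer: -1518640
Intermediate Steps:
-926*(1351 + (-17)**2) = -926*(1351 + 289) = -926*1640 = -1518640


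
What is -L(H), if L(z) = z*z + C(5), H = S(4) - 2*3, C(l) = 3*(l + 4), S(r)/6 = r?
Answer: -351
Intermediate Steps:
S(r) = 6*r
C(l) = 12 + 3*l (C(l) = 3*(4 + l) = 12 + 3*l)
H = 18 (H = 6*4 - 2*3 = 24 - 6 = 18)
L(z) = 27 + z² (L(z) = z*z + (12 + 3*5) = z² + (12 + 15) = z² + 27 = 27 + z²)
-L(H) = -(27 + 18²) = -(27 + 324) = -1*351 = -351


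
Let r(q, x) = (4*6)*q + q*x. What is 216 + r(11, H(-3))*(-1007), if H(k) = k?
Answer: -232401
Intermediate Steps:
r(q, x) = 24*q + q*x
216 + r(11, H(-3))*(-1007) = 216 + (11*(24 - 3))*(-1007) = 216 + (11*21)*(-1007) = 216 + 231*(-1007) = 216 - 232617 = -232401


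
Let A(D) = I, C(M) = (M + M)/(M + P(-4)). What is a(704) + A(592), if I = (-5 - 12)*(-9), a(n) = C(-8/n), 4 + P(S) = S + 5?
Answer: 40547/265 ≈ 153.01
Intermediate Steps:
P(S) = 1 + S (P(S) = -4 + (S + 5) = -4 + (5 + S) = 1 + S)
C(M) = 2*M/(-3 + M) (C(M) = (M + M)/(M + (1 - 4)) = (2*M)/(M - 3) = (2*M)/(-3 + M) = 2*M/(-3 + M))
a(n) = -16/(n*(-3 - 8/n)) (a(n) = 2*(-8/n)/(-3 - 8/n) = -16/(n*(-3 - 8/n)))
I = 153 (I = -17*(-9) = 153)
A(D) = 153
a(704) + A(592) = 16/(8 + 3*704) + 153 = 16/(8 + 2112) + 153 = 16/2120 + 153 = 16*(1/2120) + 153 = 2/265 + 153 = 40547/265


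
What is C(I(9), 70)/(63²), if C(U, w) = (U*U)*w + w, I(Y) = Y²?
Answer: 65620/567 ≈ 115.73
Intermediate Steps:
C(U, w) = w + w*U² (C(U, w) = U²*w + w = w*U² + w = w + w*U²)
C(I(9), 70)/(63²) = (70*(1 + (9²)²))/(63²) = (70*(1 + 81²))/3969 = (70*(1 + 6561))*(1/3969) = (70*6562)*(1/3969) = 459340*(1/3969) = 65620/567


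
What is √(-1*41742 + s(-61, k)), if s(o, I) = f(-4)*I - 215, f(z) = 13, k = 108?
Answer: I*√40553 ≈ 201.38*I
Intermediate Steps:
s(o, I) = -215 + 13*I (s(o, I) = 13*I - 215 = -215 + 13*I)
√(-1*41742 + s(-61, k)) = √(-1*41742 + (-215 + 13*108)) = √(-41742 + (-215 + 1404)) = √(-41742 + 1189) = √(-40553) = I*√40553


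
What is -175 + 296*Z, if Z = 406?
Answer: 120001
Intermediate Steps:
-175 + 296*Z = -175 + 296*406 = -175 + 120176 = 120001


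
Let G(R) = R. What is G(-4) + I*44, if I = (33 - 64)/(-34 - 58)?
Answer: 249/23 ≈ 10.826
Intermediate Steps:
I = 31/92 (I = -31/(-92) = -31*(-1/92) = 31/92 ≈ 0.33696)
G(-4) + I*44 = -4 + (31/92)*44 = -4 + 341/23 = 249/23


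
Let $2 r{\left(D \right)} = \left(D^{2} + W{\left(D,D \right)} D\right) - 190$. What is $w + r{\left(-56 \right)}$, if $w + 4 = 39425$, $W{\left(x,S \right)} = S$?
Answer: $42462$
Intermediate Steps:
$w = 39421$ ($w = -4 + 39425 = 39421$)
$r{\left(D \right)} = -95 + D^{2}$ ($r{\left(D \right)} = \frac{\left(D^{2} + D D\right) - 190}{2} = \frac{\left(D^{2} + D^{2}\right) - 190}{2} = \frac{2 D^{2} - 190}{2} = \frac{-190 + 2 D^{2}}{2} = -95 + D^{2}$)
$w + r{\left(-56 \right)} = 39421 - \left(95 - \left(-56\right)^{2}\right) = 39421 + \left(-95 + 3136\right) = 39421 + 3041 = 42462$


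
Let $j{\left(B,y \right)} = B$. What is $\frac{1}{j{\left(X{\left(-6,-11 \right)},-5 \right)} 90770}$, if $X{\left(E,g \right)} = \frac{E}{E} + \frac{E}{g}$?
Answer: $\frac{11}{1543090} \approx 7.1286 \cdot 10^{-6}$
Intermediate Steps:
$X{\left(E,g \right)} = 1 + \frac{E}{g}$
$\frac{1}{j{\left(X{\left(-6,-11 \right)},-5 \right)} 90770} = \frac{1}{\frac{-6 - 11}{-11} \cdot 90770} = \frac{1}{\left(- \frac{1}{11}\right) \left(-17\right)} \frac{1}{90770} = \frac{1}{\frac{17}{11}} \cdot \frac{1}{90770} = \frac{11}{17} \cdot \frac{1}{90770} = \frac{11}{1543090}$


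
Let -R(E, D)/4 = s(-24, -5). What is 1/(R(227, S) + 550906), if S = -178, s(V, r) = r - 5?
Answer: 1/550946 ≈ 1.8151e-6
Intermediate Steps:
s(V, r) = -5 + r
R(E, D) = 40 (R(E, D) = -4*(-5 - 5) = -4*(-10) = 40)
1/(R(227, S) + 550906) = 1/(40 + 550906) = 1/550946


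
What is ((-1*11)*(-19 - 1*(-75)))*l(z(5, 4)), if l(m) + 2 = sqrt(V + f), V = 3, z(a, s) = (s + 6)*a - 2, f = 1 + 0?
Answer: 0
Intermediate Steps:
f = 1
z(a, s) = -2 + a*(6 + s) (z(a, s) = (6 + s)*a - 2 = a*(6 + s) - 2 = -2 + a*(6 + s))
l(m) = 0 (l(m) = -2 + sqrt(3 + 1) = -2 + sqrt(4) = -2 + 2 = 0)
((-1*11)*(-19 - 1*(-75)))*l(z(5, 4)) = ((-1*11)*(-19 - 1*(-75)))*0 = -11*(-19 + 75)*0 = -11*56*0 = -616*0 = 0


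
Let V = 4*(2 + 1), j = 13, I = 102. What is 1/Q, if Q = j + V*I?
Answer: 1/1237 ≈ 0.00080841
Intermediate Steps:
V = 12 (V = 4*3 = 12)
Q = 1237 (Q = 13 + 12*102 = 13 + 1224 = 1237)
1/Q = 1/1237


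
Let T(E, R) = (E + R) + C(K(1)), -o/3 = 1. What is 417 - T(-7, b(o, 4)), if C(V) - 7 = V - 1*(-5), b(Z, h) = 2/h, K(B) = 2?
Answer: 819/2 ≈ 409.50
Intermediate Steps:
o = -3 (o = -3*1 = -3)
C(V) = 12 + V (C(V) = 7 + (V - 1*(-5)) = 7 + (V + 5) = 7 + (5 + V) = 12 + V)
T(E, R) = 14 + E + R (T(E, R) = (E + R) + (12 + 2) = (E + R) + 14 = 14 + E + R)
417 - T(-7, b(o, 4)) = 417 - (14 - 7 + 2/4) = 417 - (14 - 7 + 2*(1/4)) = 417 - (14 - 7 + 1/2) = 417 - 1*15/2 = 417 - 15/2 = 819/2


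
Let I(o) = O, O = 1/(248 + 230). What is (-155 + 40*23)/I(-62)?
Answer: 365670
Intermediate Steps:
O = 1/478 ≈ 0.0020920
I(o) = 1/478
(-155 + 40*23)/I(-62) = (-155 + 40*23)/(1/478) = (-155 + 920)*478 = 765*478 = 365670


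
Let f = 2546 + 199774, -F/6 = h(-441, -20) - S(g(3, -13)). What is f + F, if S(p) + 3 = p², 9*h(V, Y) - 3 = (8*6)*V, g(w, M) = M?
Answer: 217426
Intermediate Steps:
h(V, Y) = ⅓ + 16*V/3 (h(V, Y) = ⅓ + ((8*6)*V)/9 = ⅓ + (48*V)/9 = ⅓ + 16*V/3)
S(p) = -3 + p²
F = 15106 (F = -6*((⅓ + (16/3)*(-441)) - (-3 + (-13)²)) = -6*((⅓ - 2352) - (-3 + 169)) = -6*(-7055/3 - 1*166) = -6*(-7055/3 - 166) = -6*(-7553/3) = 15106)
f = 202320
f + F = 202320 + 15106 = 217426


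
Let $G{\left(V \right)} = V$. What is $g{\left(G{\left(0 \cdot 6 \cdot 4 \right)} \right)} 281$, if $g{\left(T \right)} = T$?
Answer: $0$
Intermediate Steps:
$g{\left(G{\left(0 \cdot 6 \cdot 4 \right)} \right)} 281 = 0 \cdot 6 \cdot 4 \cdot 281 = 0 \cdot 4 \cdot 281 = 0 \cdot 281 = 0$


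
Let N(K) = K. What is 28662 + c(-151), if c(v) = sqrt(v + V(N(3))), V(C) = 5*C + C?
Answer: 28662 + I*sqrt(133) ≈ 28662.0 + 11.533*I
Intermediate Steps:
V(C) = 6*C
c(v) = sqrt(18 + v) (c(v) = sqrt(v + 6*3) = sqrt(v + 18) = sqrt(18 + v))
28662 + c(-151) = 28662 + sqrt(18 - 151) = 28662 + sqrt(-133) = 28662 + I*sqrt(133)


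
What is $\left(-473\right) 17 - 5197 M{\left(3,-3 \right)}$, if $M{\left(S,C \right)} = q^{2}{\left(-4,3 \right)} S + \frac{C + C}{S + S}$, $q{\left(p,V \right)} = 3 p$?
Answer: $-2247948$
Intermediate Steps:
$M{\left(S,C \right)} = 144 S + \frac{C}{S}$ ($M{\left(S,C \right)} = \left(3 \left(-4\right)\right)^{2} S + \frac{C + C}{S + S} = \left(-12\right)^{2} S + \frac{2 C}{2 S} = 144 S + 2 C \frac{1}{2 S} = 144 S + \frac{C}{S}$)
$\left(-473\right) 17 - 5197 M{\left(3,-3 \right)} = \left(-473\right) 17 - 5197 \left(144 \cdot 3 - \frac{3}{3}\right) = -8041 - 5197 \left(432 - 1\right) = -8041 - 5197 \cdot 431 = -8041 - 2239907 = -2247948$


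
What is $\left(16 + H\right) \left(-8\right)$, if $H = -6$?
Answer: $-80$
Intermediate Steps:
$\left(16 + H\right) \left(-8\right) = \left(16 - 6\right) \left(-8\right) = 10 \left(-8\right) = -80$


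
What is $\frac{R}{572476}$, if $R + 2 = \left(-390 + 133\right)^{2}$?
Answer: $\frac{66047}{572476} \approx 0.11537$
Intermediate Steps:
$R = 66047$ ($R = -2 + \left(-390 + 133\right)^{2} = -2 + \left(-257\right)^{2} = -2 + 66049 = 66047$)
$\frac{R}{572476} = \frac{66047}{572476}$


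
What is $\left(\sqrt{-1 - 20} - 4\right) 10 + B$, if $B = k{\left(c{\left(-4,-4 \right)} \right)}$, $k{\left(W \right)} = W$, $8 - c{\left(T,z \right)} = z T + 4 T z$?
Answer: $-112 + 10 i \sqrt{21} \approx -112.0 + 45.826 i$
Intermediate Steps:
$c{\left(T,z \right)} = 8 - 5 T z$ ($c{\left(T,z \right)} = 8 - \left(z T + 4 T z\right) = 8 - \left(T z + 4 T z\right) = 8 - 5 T z$)
$B = -72$ ($B = 8 - \left(-20\right) \left(-4\right) = 8 - 80 = -72$)
$\left(\sqrt{-1 - 20} - 4\right) 10 + B = \left(\sqrt{-1 - 20} - 4\right) 10 - 72 = \left(\sqrt{-21} - 4\right) 10 - 72 = \left(i \sqrt{21} - 4\right) 10 - 72 = \left(-4 + i \sqrt{21}\right) 10 - 72 = \left(-40 + 10 i \sqrt{21}\right) - 72 = -112 + 10 i \sqrt{21}$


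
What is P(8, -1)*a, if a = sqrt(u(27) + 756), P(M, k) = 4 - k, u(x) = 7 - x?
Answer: 20*sqrt(46) ≈ 135.65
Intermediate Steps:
a = 4*sqrt(46) (a = sqrt((7 - 1*27) + 756) = sqrt((7 - 27) + 756) = sqrt(-20 + 756) = sqrt(736) = 4*sqrt(46) ≈ 27.129)
P(8, -1)*a = (4 - 1*(-1))*(4*sqrt(46)) = (4 + 1)*(4*sqrt(46)) = 5*(4*sqrt(46)) = 20*sqrt(46)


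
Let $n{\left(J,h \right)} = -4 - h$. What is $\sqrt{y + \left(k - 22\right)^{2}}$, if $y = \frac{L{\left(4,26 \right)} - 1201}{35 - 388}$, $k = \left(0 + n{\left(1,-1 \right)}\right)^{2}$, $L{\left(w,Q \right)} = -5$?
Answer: $\frac{11 \sqrt{177559}}{353} \approx 13.131$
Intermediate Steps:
$k = 9$ ($k = \left(0 - 3\right)^{2} = \left(-3\right)^{2} = 9$)
$y = \frac{1206}{353}$ ($y = \frac{-5 - 1201}{35 - 388} = - \frac{1206}{-353} = \left(-1206\right) \left(- \frac{1}{353}\right) = \frac{1206}{353} \approx 3.4164$)
$\sqrt{y + \left(k - 22\right)^{2}} = \sqrt{\frac{1206}{353} + \left(9 - 22\right)^{2}} = \sqrt{\frac{1206}{353} + \left(-13\right)^{2}} = \sqrt{\frac{1206}{353} + 169} = \sqrt{\frac{60863}{353}} = \frac{11 \sqrt{177559}}{353}$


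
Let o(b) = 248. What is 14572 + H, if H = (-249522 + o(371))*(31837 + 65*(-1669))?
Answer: 19106368124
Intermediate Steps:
H = 19106353552 (H = (-249522 + 248)*(31837 + 65*(-1669)) = -249274*(31837 - 108485) = -249274*(-76648) = 19106353552)
14572 + H = 14572 + 19106353552 = 19106368124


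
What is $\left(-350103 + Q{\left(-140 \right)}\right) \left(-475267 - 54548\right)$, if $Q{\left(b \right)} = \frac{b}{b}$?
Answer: $185489291130$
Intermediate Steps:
$Q{\left(b \right)} = 1$
$\left(-350103 + Q{\left(-140 \right)}\right) \left(-475267 - 54548\right) = \left(-350103 + 1\right) \left(-475267 - 54548\right) = \left(-350102\right) \left(-529815\right) = 185489291130$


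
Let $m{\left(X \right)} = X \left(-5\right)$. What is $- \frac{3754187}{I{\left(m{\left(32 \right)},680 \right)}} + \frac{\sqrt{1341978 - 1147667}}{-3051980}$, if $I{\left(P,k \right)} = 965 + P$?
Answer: $- \frac{3754187}{805} - \frac{\sqrt{194311}}{3051980} \approx -4663.6$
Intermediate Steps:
$m{\left(X \right)} = - 5 X$
$- \frac{3754187}{I{\left(m{\left(32 \right)},680 \right)}} + \frac{\sqrt{1341978 - 1147667}}{-3051980} = - \frac{3754187}{965 - 160} + \frac{\sqrt{1341978 - 1147667}}{-3051980} = - \frac{3754187}{965 - 160} + \sqrt{194311} \left(- \frac{1}{3051980}\right) = - \frac{3754187}{805} - \frac{\sqrt{194311}}{3051980}$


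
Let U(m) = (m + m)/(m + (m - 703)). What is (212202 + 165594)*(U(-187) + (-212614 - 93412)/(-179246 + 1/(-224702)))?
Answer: 11223451010555924152/14459419554787 ≈ 7.7620e+5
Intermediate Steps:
U(m) = 2*m/(-703 + 2*m) (U(m) = (2*m)/(m + (-703 + m)) = (2*m)/(-703 + 2*m) = 2*m/(-703 + 2*m))
(212202 + 165594)*(U(-187) + (-212614 - 93412)/(-179246 + 1/(-224702))) = (212202 + 165594)*(2*(-187)/(-703 + 2*(-187)) + (-212614 - 93412)/(-179246 + 1/(-224702))) = 377796*(2*(-187)/(-703 - 374) - 306026/(-179246 - 1/224702)) = 377796*(2*(-187)/(-1077) - 306026/(-40276934693/224702)) = 377796*(2*(-187)*(-1/1077) - 306026*(-224702/40276934693)) = 377796*(374/1077 + 68764654252/40276934693) = 377796*(89123106204586/43378258664361) = 11223451010555924152/14459419554787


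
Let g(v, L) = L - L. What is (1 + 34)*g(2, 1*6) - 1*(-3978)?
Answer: 3978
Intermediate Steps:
g(v, L) = 0
(1 + 34)*g(2, 1*6) - 1*(-3978) = (1 + 34)*0 - 1*(-3978) = 35*0 + 3978 = 0 + 3978 = 3978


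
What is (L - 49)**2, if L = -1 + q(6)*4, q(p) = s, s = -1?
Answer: 2916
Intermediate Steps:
q(p) = -1
L = -5 (L = -1 - 1*4 = -1 - 4 = -5)
(L - 49)**2 = (-5 - 49)**2 = (-54)**2 = 2916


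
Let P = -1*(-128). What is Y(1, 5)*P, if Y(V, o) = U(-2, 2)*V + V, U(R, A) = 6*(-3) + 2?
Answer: -1920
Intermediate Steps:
U(R, A) = -16 (U(R, A) = -18 + 2 = -16)
Y(V, o) = -15*V (Y(V, o) = -16*V + V = -15*V)
P = 128
Y(1, 5)*P = -15*1*128 = -15*128 = -1920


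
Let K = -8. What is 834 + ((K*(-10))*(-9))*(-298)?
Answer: 215394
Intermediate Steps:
834 + ((K*(-10))*(-9))*(-298) = 834 + (-8*(-10)*(-9))*(-298) = 834 + (80*(-9))*(-298) = 834 - 720*(-298) = 834 + 214560 = 215394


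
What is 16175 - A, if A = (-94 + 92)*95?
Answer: 16365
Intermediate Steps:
A = -190 (A = -2*95 = -190)
16175 - A = 16175 - 1*(-190) = 16175 + 190 = 16365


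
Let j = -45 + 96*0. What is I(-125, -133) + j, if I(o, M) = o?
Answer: -170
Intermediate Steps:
j = -45 (j = -45 + 0 = -45)
I(-125, -133) + j = -125 - 45 = -170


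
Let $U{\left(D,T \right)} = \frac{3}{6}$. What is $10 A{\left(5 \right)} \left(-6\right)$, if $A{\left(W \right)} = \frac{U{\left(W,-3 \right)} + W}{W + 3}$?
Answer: $- \frac{165}{4} \approx -41.25$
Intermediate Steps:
$U{\left(D,T \right)} = \frac{1}{2}$ ($U{\left(D,T \right)} = 3 \cdot \frac{1}{6} = \frac{1}{2}$)
$A{\left(W \right)} = \frac{\frac{1}{2} + W}{3 + W}$ ($A{\left(W \right)} = \frac{\frac{1}{2} + W}{W + 3} = \frac{\frac{1}{2} + W}{3 + W}$)
$10 A{\left(5 \right)} \left(-6\right) = 10 \frac{\frac{1}{2} + 5}{3 + 5} \left(-6\right) = 10 \cdot \frac{1}{8} \cdot \frac{11}{2} \left(-6\right) = 10 \cdot \frac{11}{16} \left(-6\right) = \frac{55}{8} \left(-6\right) = - \frac{165}{4}$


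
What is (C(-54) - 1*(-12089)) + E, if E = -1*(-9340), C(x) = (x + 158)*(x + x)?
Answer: 10197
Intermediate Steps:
C(x) = 2*x*(158 + x) (C(x) = (158 + x)*(2*x) = 2*x*(158 + x))
E = 9340
(C(-54) - 1*(-12089)) + E = (2*(-54)*(158 - 54) - 1*(-12089)) + 9340 = (2*(-54)*104 + 12089) + 9340 = (-11232 + 12089) + 9340 = 857 + 9340 = 10197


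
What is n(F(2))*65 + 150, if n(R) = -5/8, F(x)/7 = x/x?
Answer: 875/8 ≈ 109.38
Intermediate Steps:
F(x) = 7 (F(x) = 7*(x/x) = 7*1 = 7)
n(R) = -5/8 (n(R) = -5*⅛ = -5/8)
n(F(2))*65 + 150 = -5/8*65 + 150 = -325/8 + 150 = 875/8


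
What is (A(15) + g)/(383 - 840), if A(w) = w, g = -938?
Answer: 923/457 ≈ 2.0197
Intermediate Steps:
(A(15) + g)/(383 - 840) = (15 - 938)/(383 - 840) = -923/(-457) = -1/457*(-923) = 923/457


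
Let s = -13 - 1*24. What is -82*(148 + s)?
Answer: -9102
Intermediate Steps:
s = -37 (s = -13 - 24 = -37)
-82*(148 + s) = -82*(148 - 37) = -82*111 = -9102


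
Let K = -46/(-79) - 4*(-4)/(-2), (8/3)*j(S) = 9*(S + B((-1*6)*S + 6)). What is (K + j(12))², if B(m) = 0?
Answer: 27321529/24964 ≈ 1094.4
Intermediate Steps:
j(S) = 27*S/8 (j(S) = 3*(9*(S + 0))/8 = 3*(9*S)/8 = 27*S/8)
K = -586/79 (K = -46*(-1/79) + 16*(-½) = 46/79 - 8 = -586/79 ≈ -7.4177)
(K + j(12))² = (-586/79 + (27/8)*12)² = (-586/79 + 81/2)² = (5227/158)² = 27321529/24964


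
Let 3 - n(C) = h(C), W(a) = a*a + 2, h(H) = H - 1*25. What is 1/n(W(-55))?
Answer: -1/2999 ≈ -0.00033344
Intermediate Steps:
h(H) = -25 + H (h(H) = H - 25 = -25 + H)
W(a) = 2 + a² (W(a) = a² + 2 = 2 + a²)
n(C) = 28 - C (n(C) = 3 - (-25 + C) = 3 + (25 - C) = 28 - C)
1/n(W(-55)) = 1/(28 - (2 + (-55)²)) = 1/(28 - (2 + 3025)) = 1/(28 - 1*3027) = 1/(28 - 3027) = 1/(-2999) = -1/2999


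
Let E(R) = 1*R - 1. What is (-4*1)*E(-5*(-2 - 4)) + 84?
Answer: -32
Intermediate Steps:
E(R) = -1 + R (E(R) = R - 1 = -1 + R)
(-4*1)*E(-5*(-2 - 4)) + 84 = (-4*1)*(-1 - 5*(-2 - 4)) + 84 = -4*(-1 - 5*(-6)) + 84 = -4*(-1 + 30) + 84 = -4*29 + 84 = -116 + 84 = -32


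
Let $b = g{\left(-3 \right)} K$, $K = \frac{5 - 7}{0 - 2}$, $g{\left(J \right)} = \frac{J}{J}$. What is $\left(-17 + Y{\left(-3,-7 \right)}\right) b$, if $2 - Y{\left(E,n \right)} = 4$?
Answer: $-19$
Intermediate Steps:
$g{\left(J \right)} = 1$
$K = 1$ ($K = - \frac{2}{-2} = \left(-2\right) \left(- \frac{1}{2}\right) = 1$)
$Y{\left(E,n \right)} = -2$ ($Y{\left(E,n \right)} = 2 - 4 = -2$)
$b = 1$ ($b = 1 \cdot 1 = 1$)
$\left(-17 + Y{\left(-3,-7 \right)}\right) b = \left(-17 - 2\right) 1 = \left(-19\right) 1 = -19$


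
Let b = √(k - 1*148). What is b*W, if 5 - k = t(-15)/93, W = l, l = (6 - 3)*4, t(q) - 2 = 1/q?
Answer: 4*I*√30924670/155 ≈ 143.51*I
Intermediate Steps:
t(q) = 2 + 1/q
l = 12 (l = 3*4 = 12)
W = 12
k = 6946/1395 (k = 5 - (2 + 1/(-15))/93 = 5 - (2 - 1/15)/93 = 5 - 29/(15*93) = 5 - 1*29/1395 = 5 - 29/1395 = 6946/1395 ≈ 4.9792)
b = I*√30924670/465 (b = √(6946/1395 - 1*148) = √(6946/1395 - 148) = √(-199514/1395) = I*√30924670/465 ≈ 11.959*I)
b*W = (I*√30924670/465)*12 = 4*I*√30924670/155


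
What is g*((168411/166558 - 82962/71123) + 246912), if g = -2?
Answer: -2924943547300965/5923052317 ≈ -4.9382e+5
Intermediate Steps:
g*((168411/166558 - 82962/71123) + 246912) = -2*((168411/166558 - 82962/71123) + 246912) = -2*(-1840089243/11846104634 + 246912) = -2*2924943547300965/11846104634 = -2924943547300965/5923052317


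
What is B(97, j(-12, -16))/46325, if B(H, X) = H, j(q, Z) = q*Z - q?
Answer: 97/46325 ≈ 0.0020939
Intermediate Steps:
j(q, Z) = -q + Z*q (j(q, Z) = Z*q - q = -q + Z*q)
B(97, j(-12, -16))/46325 = 97/46325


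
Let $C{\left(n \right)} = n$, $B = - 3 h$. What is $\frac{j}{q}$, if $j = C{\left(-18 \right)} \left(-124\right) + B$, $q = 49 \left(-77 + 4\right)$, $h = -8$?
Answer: $- \frac{2256}{3577} \approx -0.6307$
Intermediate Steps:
$B = 24$ ($B = \left(-3\right) \left(-8\right) = 24$)
$q = -3577$ ($q = 49 \left(-73\right) = -3577$)
$j = 2256$ ($j = \left(-18\right) \left(-124\right) + 24 = 2232 + 24 = 2256$)
$\frac{j}{q} = \frac{2256}{-3577} = 2256 \left(- \frac{1}{3577}\right) = - \frac{2256}{3577}$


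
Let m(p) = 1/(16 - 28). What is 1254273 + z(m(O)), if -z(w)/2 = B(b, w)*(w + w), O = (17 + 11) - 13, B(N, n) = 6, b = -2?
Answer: 1254275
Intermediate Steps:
O = 15 (O = 28 - 13 = 15)
m(p) = -1/12 (m(p) = 1/(-12) = -1/12)
z(w) = -24*w (z(w) = -12*(w + w) = -12*2*w = -24*w)
1254273 + z(m(O)) = 1254273 - 24*(-1/12) = 1254273 + 2 = 1254275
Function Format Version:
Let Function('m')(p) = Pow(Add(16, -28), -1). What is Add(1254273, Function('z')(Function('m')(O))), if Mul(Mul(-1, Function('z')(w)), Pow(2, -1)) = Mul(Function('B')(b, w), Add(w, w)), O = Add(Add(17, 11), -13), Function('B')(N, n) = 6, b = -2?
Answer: 1254275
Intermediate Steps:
O = 15 (O = Add(28, -13) = 15)
Function('m')(p) = Rational(-1, 12) (Function('m')(p) = Pow(-12, -1) = Rational(-1, 12))
Function('z')(w) = Mul(-24, w) (Function('z')(w) = Mul(-2, Mul(6, Add(w, w))) = Mul(-2, Mul(6, Mul(2, w))) = Mul(-2, Mul(12, w)) = Mul(-24, w))
Add(1254273, Function('z')(Function('m')(O))) = Add(1254273, Mul(-24, Rational(-1, 12))) = Add(1254273, 2) = 1254275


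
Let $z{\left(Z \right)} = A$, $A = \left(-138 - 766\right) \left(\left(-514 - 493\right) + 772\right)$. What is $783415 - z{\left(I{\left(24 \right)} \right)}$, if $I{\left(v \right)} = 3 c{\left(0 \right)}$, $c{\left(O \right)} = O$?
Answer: $570975$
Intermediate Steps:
$I{\left(v \right)} = 0$ ($I{\left(v \right)} = 3 \cdot 0 = 0$)
$A = 212440$ ($A = - 904 \left(-1007 + 772\right) = \left(-904\right) \left(-235\right) = 212440$)
$z{\left(Z \right)} = 212440$
$783415 - z{\left(I{\left(24 \right)} \right)} = 783415 - 212440 = 570975$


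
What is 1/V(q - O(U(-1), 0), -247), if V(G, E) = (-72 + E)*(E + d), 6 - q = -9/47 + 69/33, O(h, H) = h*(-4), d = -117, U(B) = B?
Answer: 1/116116 ≈ 8.6121e-6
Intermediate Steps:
O(h, H) = -4*h
q = 2120/517 (q = 6 - (-9/47 + 69/33) = 6 - (-9*1/47 + 69*(1/33)) = 6 - (-9/47 + 23/11) = 6 - 1*982/517 = 6 - 982/517 = 2120/517 ≈ 4.1006)
V(G, E) = (-117 + E)*(-72 + E) (V(G, E) = (-72 + E)*(E - 117) = (-72 + E)*(-117 + E) = (-117 + E)*(-72 + E))
1/V(q - O(U(-1), 0), -247) = 1/(8424 + (-247)² - 189*(-247)) = 1/(8424 + 61009 + 46683) = 1/116116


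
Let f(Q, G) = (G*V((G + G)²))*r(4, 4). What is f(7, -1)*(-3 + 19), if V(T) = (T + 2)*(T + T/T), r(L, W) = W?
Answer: -1920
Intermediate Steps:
V(T) = (1 + T)*(2 + T) (V(T) = (2 + T)*(T + 1) = (2 + T)*(1 + T) = (1 + T)*(2 + T))
f(Q, G) = 4*G*(2 + 12*G² + 16*G⁴) (f(Q, G) = (G*(2 + ((G + G)²)² + 3*(G + G)²))*4 = (G*(2 + ((2*G)²)² + 3*(2*G)²))*4 = (G*(2 + (4*G²)² + 3*(4*G²)))*4 = (G*(2 + 16*G⁴ + 12*G²))*4 = (G*(2 + 12*G² + 16*G⁴))*4 = 4*G*(2 + 12*G² + 16*G⁴))
f(7, -1)*(-3 + 19) = (8*(-1) + 48*(-1)³ + 64*(-1)⁵)*(-3 + 19) = (-8 + 48*(-1) + 64*(-1))*16 = (-8 - 48 - 64)*16 = -120*16 = -1920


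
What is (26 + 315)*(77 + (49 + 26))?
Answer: 51832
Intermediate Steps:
(26 + 315)*(77 + (49 + 26)) = 341*(77 + 75) = 341*152 = 51832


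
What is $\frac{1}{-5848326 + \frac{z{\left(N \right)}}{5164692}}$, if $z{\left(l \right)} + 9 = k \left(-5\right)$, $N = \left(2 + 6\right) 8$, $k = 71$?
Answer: $- \frac{99321}{580861586653} \approx -1.7099 \cdot 10^{-7}$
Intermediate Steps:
$N = 64$ ($N = 8 \cdot 8 = 64$)
$z{\left(l \right)} = -364$ ($z{\left(l \right)} = -9 + 71 \left(-5\right) = -9 - 355 = -364$)
$\frac{1}{-5848326 + \frac{z{\left(N \right)}}{5164692}} = \frac{1}{-5848326 - \frac{364}{5164692}} = \frac{1}{-5848326 - \frac{7}{99321}} = \frac{1}{- \frac{580861586653}{99321}} = - \frac{99321}{580861586653}$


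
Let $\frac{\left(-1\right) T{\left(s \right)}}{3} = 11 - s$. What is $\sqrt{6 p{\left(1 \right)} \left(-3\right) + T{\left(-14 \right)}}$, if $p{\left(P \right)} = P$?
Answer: $i \sqrt{93} \approx 9.6436 i$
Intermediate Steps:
$T{\left(s \right)} = -33 + 3 s$ ($T{\left(s \right)} = - 3 \left(11 - s\right) = -33 + 3 s$)
$\sqrt{6 p{\left(1 \right)} \left(-3\right) + T{\left(-14 \right)}} = \sqrt{6 \cdot 1 \left(-3\right) + \left(-33 + 3 \left(-14\right)\right)} = \sqrt{6 \left(-3\right) - 75} = \sqrt{-18 - 75} = \sqrt{-93} = i \sqrt{93}$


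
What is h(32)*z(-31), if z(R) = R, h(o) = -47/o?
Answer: 1457/32 ≈ 45.531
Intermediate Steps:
h(32)*z(-31) = -47/32*(-31) = 1457/32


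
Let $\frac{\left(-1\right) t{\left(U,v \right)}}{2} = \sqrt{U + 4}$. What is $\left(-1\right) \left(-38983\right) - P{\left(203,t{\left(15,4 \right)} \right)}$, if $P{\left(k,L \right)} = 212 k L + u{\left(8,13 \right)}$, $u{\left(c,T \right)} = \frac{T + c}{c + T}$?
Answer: $38982 + 86072 \sqrt{19} \approx 4.1416 \cdot 10^{5}$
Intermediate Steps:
$u{\left(c,T \right)} = 1$ ($u{\left(c,T \right)} = \frac{T + c}{T + c} = 1$)
$t{\left(U,v \right)} = - 2 \sqrt{4 + U}$ ($t{\left(U,v \right)} = - 2 \sqrt{U + 4} = - 2 \sqrt{4 + U}$)
$P{\left(k,L \right)} = 1 + 212 L k$ ($P{\left(k,L \right)} = 212 k L + 1 = 212 L k + 1 = 1 + 212 L k$)
$\left(-1\right) \left(-38983\right) - P{\left(203,t{\left(15,4 \right)} \right)} = \left(-1\right) \left(-38983\right) - \left(1 + 212 \left(- 2 \sqrt{4 + 15}\right) 203\right) = 38983 - \left(1 + 212 \left(- 2 \sqrt{19}\right) 203\right) = 38983 - \left(1 - 86072 \sqrt{19}\right) = 38982 + 86072 \sqrt{19}$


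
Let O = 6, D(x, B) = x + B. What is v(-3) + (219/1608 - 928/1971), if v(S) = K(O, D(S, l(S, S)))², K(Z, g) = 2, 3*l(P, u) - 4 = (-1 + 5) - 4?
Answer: 3872299/1056456 ≈ 3.6654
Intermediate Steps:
l(P, u) = 4/3 (l(P, u) = 4/3 + ((-1 + 5) - 4)/3 = 4/3 + (4 - 4)/3 = 4/3 + (⅓)*0 = 4/3 + 0 = 4/3)
D(x, B) = B + x
v(S) = 4 (v(S) = 2² = 4)
v(-3) + (219/1608 - 928/1971) = 4 + (219/1608 - 928/1971) = 4 + (219*(1/1608) - 928*1/1971) = 4 + (73/536 - 928/1971) = 4 - 353525/1056456 = 3872299/1056456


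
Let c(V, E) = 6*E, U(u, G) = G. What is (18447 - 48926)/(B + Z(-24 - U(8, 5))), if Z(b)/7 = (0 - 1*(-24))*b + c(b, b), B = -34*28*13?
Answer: 30479/18466 ≈ 1.6505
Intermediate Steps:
B = -12376 (B = -952*13 = -12376)
Z(b) = 210*b (Z(b) = 7*((0 - 1*(-24))*b + 6*b) = 7*((0 + 24)*b + 6*b) = 7*(24*b + 6*b) = 7*(30*b) = 210*b)
(18447 - 48926)/(B + Z(-24 - U(8, 5))) = (18447 - 48926)/(-12376 + 210*(-24 - 1*5)) = -30479/(-12376 + 210*(-24 - 5)) = -30479/(-12376 + 210*(-29)) = -30479/(-12376 - 6090) = -30479/(-18466) = -30479*(-1/18466) = 30479/18466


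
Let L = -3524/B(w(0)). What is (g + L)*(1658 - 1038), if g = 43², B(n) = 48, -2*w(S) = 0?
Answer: 3302585/3 ≈ 1.1009e+6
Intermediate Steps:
w(S) = 0 (w(S) = -½*0 = 0)
g = 1849
L = -881/12 (L = -3524/48 = -3524*1/48 = -881/12 ≈ -73.417)
(g + L)*(1658 - 1038) = (1849 - 881/12)*(1658 - 1038) = (21307/12)*620 = 3302585/3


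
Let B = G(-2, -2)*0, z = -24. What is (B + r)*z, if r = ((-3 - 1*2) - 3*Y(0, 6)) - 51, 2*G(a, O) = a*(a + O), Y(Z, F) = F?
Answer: 1776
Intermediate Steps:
G(a, O) = a*(O + a)/2 (G(a, O) = (a*(a + O))/2 = (a*(O + a))/2 = a*(O + a)/2)
B = 0 (B = ((½)*(-2)*(-2 - 2))*0 = ((½)*(-2)*(-4))*0 = 4*0 = 0)
r = -74 (r = ((-3 - 1*2) - 3*6) - 51 = ((-3 - 2) - 18) - 51 = (-5 - 18) - 51 = -23 - 51 = -74)
(B + r)*z = (0 - 74)*(-24) = -74*(-24) = 1776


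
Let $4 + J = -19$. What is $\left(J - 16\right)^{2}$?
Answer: $1521$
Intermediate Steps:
$J = -23$ ($J = -4 - 19 = -23$)
$\left(J - 16\right)^{2} = \left(-23 - 16\right)^{2} = \left(-39\right)^{2} = 1521$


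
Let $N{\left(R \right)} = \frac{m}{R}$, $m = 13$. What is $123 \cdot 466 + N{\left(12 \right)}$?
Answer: $\frac{687829}{12} \approx 57319.0$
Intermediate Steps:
$N{\left(R \right)} = \frac{13}{R}$
$123 \cdot 466 + N{\left(12 \right)} = 123 \cdot 466 + \frac{13}{12} = 57318 + 13 \cdot \frac{1}{12} = 57318 + \frac{13}{12} = \frac{687829}{12}$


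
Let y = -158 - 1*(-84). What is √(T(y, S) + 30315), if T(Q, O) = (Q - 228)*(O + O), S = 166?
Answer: I*√69949 ≈ 264.48*I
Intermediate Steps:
y = -74 (y = -158 + 84 = -74)
T(Q, O) = 2*O*(-228 + Q) (T(Q, O) = (-228 + Q)*(2*O) = 2*O*(-228 + Q))
√(T(y, S) + 30315) = √(2*166*(-228 - 74) + 30315) = √(2*166*(-302) + 30315) = √(-100264 + 30315) = √(-69949) = I*√69949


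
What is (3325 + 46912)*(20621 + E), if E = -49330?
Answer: -1442254033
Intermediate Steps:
(3325 + 46912)*(20621 + E) = (3325 + 46912)*(20621 - 49330) = 50237*(-28709) = -1442254033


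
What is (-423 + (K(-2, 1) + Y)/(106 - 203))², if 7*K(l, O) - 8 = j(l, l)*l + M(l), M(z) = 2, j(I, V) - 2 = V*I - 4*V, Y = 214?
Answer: 83345957809/461041 ≈ 1.8078e+5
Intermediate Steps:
j(I, V) = 2 - 4*V + I*V (j(I, V) = 2 + (V*I - 4*V) = 2 + (I*V - 4*V) = 2 + (-4*V + I*V) = 2 - 4*V + I*V)
K(l, O) = 10/7 + l*(2 + l² - 4*l)/7 (K(l, O) = 8/7 + ((2 - 4*l + l*l)*l + 2)/7 = 8/7 + ((2 - 4*l + l²)*l + 2)/7 = 8/7 + ((2 + l² - 4*l)*l + 2)/7 = 8/7 + (l*(2 + l² - 4*l) + 2)/7 = 8/7 + (2 + l*(2 + l² - 4*l))/7 = 8/7 + (2/7 + l*(2 + l² - 4*l)/7) = 10/7 + l*(2 + l² - 4*l)/7)
(-423 + (K(-2, 1) + Y)/(106 - 203))² = (-423 + ((10/7 + (⅐)*(-2)*(2 + (-2)² - 4*(-2))) + 214)/(106 - 203))² = (-423 + ((10/7 + (⅐)*(-2)*(2 + 4 + 8)) + 214)/(-97))² = (-423 + ((10/7 + (⅐)*(-2)*14) + 214)*(-1/97))² = (-423 + ((10/7 - 4) + 214)*(-1/97))² = (-423 + (-18/7 + 214)*(-1/97))² = (-423 + (1480/7)*(-1/97))² = (-423 - 1480/679)² = (-288697/679)² = 83345957809/461041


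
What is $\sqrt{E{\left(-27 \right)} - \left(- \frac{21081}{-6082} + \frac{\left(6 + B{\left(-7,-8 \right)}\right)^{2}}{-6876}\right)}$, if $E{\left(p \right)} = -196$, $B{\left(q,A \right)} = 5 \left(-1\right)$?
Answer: $\frac{i \sqrt{2422539793244563}}{3484986} \approx 14.123 i$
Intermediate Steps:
$B{\left(q,A \right)} = -5$
$\sqrt{E{\left(-27 \right)} - \left(- \frac{21081}{-6082} + \frac{\left(6 + B{\left(-7,-8 \right)}\right)^{2}}{-6876}\right)} = \sqrt{-196 - \left(- \frac{21081}{-6082} + \frac{\left(6 - 5\right)^{2}}{-6876}\right)} = \sqrt{-196 - \left(\left(-21081\right) \left(- \frac{1}{6082}\right) + 1^{2} \left(- \frac{1}{6876}\right)\right)} = \sqrt{-196 - \left(\frac{21081}{6082} + 1 \left(- \frac{1}{6876}\right)\right)} = \sqrt{-196 - \left(\frac{21081}{6082} - \frac{1}{6876}\right)} = \sqrt{-196 - \frac{72473437}{20909916}} = \sqrt{- \frac{4170816973}{20909916}} = \frac{i \sqrt{2422539793244563}}{3484986}$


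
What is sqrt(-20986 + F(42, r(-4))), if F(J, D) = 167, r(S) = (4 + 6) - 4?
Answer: I*sqrt(20819) ≈ 144.29*I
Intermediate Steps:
r(S) = 6 (r(S) = 10 - 4 = 6)
sqrt(-20986 + F(42, r(-4))) = sqrt(-20986 + 167) = sqrt(-20819) = I*sqrt(20819)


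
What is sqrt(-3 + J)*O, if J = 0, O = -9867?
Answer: -9867*I*sqrt(3) ≈ -17090.0*I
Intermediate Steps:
sqrt(-3 + J)*O = sqrt(-3 + 0)*(-9867) = sqrt(-3)*(-9867) = (I*sqrt(3))*(-9867) = -9867*I*sqrt(3)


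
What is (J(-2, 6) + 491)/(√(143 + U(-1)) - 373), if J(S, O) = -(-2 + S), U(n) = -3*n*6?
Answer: -184635/138968 - 495*√161/138968 ≈ -1.3738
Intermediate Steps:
U(n) = -18*n
J(S, O) = 2 - S
(J(-2, 6) + 491)/(√(143 + U(-1)) - 373) = ((2 - 1*(-2)) + 491)/(√(143 - 18*(-1)) - 373) = ((2 + 2) + 491)/(√(143 + 18) - 373) = (4 + 491)/(√161 - 373) = 495/(-373 + √161)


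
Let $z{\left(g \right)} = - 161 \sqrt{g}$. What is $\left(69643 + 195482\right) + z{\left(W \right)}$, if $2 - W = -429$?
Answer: $265125 - 161 \sqrt{431} \approx 2.6178 \cdot 10^{5}$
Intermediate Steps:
$W = 431$ ($W = 2 - -429 = 2 + 429 = 431$)
$\left(69643 + 195482\right) + z{\left(W \right)} = \left(69643 + 195482\right) - 161 \sqrt{431} = 265125 - 161 \sqrt{431}$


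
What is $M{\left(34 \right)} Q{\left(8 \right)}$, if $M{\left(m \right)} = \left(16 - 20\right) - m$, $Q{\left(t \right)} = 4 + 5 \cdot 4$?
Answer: $-912$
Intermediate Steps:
$Q{\left(t \right)} = 24$ ($Q{\left(t \right)} = 4 + 20 = 24$)
$M{\left(m \right)} = -4 - m$
$M{\left(34 \right)} Q{\left(8 \right)} = \left(-4 - 34\right) 24 = \left(-38\right) 24 = -912$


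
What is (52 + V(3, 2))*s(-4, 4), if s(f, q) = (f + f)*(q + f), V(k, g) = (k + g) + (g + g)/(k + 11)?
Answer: 0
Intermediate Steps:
V(k, g) = g + k + 2*g/(11 + k) (V(k, g) = (g + k) + (2*g)/(11 + k) = (g + k) + 2*g/(11 + k) = g + k + 2*g/(11 + k))
s(f, q) = 2*f*(f + q) (s(f, q) = (2*f)*(f + q) = 2*f*(f + q))
(52 + V(3, 2))*s(-4, 4) = (52 + (3² + 11*3 + 13*2 + 2*3)/(11 + 3))*(2*(-4)*(-4 + 4)) = (52 + (9 + 33 + 26 + 6)/14)*(2*(-4)*0) = (52 + (1/14)*74)*0 = (52 + 37/7)*0 = (401/7)*0 = 0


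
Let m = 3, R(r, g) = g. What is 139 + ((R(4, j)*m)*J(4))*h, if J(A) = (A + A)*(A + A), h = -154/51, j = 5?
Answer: -46917/17 ≈ -2759.8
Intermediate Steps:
h = -154/51 (h = -154*1/51 = -154/51 ≈ -3.0196)
J(A) = 4*A**2 (J(A) = (2*A)*(2*A) = 4*A**2)
139 + ((R(4, j)*m)*J(4))*h = 139 + ((5*3)*(4*4**2))*(-154/51) = 139 + (15*(4*16))*(-154/51) = 139 + (15*64)*(-154/51) = 139 + 960*(-154/51) = 139 - 49280/17 = -46917/17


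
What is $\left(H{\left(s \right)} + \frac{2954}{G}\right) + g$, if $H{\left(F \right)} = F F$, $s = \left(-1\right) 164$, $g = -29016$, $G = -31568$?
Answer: $- \frac{33463557}{15784} \approx -2120.1$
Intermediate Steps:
$s = -164$
$H{\left(F \right)} = F^{2}$
$\left(H{\left(s \right)} + \frac{2954}{G}\right) + g = \left(\left(-164\right)^{2} + \frac{2954}{-31568}\right) - 29016 = \left(26896 + 2954 \left(- \frac{1}{31568}\right)\right) - 29016 = \left(26896 - \frac{1477}{15784}\right) - 29016 = \frac{424524987}{15784} - 29016 = - \frac{33463557}{15784}$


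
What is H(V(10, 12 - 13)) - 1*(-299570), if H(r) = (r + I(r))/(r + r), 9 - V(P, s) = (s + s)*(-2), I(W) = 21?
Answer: 1497863/5 ≈ 2.9957e+5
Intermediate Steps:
V(P, s) = 9 + 4*s (V(P, s) = 9 - (s + s)*(-2) = 9 - 2*s*(-2) = 9 - (-4)*s = 9 + 4*s)
H(r) = (21 + r)/(2*r) (H(r) = (r + 21)/(r + r) = (21 + r)/((2*r)) = (21 + r)*(1/(2*r)) = (21 + r)/(2*r))
H(V(10, 12 - 13)) - 1*(-299570) = (21 + (9 + 4*(12 - 13)))/(2*(9 + 4*(12 - 13))) - 1*(-299570) = (21 + (9 + 4*(-1)))/(2*(9 + 4*(-1))) + 299570 = (21 + (9 - 4))/(2*(9 - 4)) + 299570 = (½)*(21 + 5)/5 + 299570 = (½)*(⅕)*26 + 299570 = 13/5 + 299570 = 1497863/5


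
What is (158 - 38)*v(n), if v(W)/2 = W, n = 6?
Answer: 1440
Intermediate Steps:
v(W) = 2*W
(158 - 38)*v(n) = (158 - 38)*(2*6) = 120*12 = 1440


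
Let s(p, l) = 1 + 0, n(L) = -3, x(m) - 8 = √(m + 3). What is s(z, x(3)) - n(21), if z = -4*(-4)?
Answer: 4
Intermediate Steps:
x(m) = 8 + √(3 + m) (x(m) = 8 + √(m + 3) = 8 + √(3 + m))
z = 16
s(p, l) = 1
s(z, x(3)) - n(21) = 1 - 1*(-3) = 1 + 3 = 4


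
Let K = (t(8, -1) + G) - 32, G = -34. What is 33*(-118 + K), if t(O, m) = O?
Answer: -5808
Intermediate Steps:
K = -58 (K = (8 - 34) - 32 = -26 - 32 = -58)
33*(-118 + K) = 33*(-118 - 58) = 33*(-176) = -5808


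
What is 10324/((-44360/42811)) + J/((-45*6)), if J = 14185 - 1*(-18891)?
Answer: -3020051441/299430 ≈ -10086.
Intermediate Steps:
J = 33076 (J = 14185 + 18891 = 33076)
10324/((-44360/42811)) + J/((-45*6)) = 10324/((-44360/42811)) + 33076/((-45*6)) = 10324/((-44360*1/42811)) + 33076/(-270) = 10324/(-44360/42811) + 33076*(-1/270) = 10324*(-42811/44360) - 16538/135 = -110495191/11090 - 16538/135 = -3020051441/299430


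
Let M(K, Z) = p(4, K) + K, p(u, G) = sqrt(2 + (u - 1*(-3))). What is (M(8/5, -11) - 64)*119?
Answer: -35343/5 ≈ -7068.6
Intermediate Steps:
p(u, G) = sqrt(5 + u) (p(u, G) = sqrt(2 + (u + 3)) = sqrt(2 + (3 + u)) = sqrt(5 + u))
M(K, Z) = 3 + K (M(K, Z) = sqrt(5 + 4) + K = sqrt(9) + K = 3 + K)
(M(8/5, -11) - 64)*119 = ((3 + 8/5) - 64)*119 = (23/5 - 64)*119 = -297/5*119 = -35343/5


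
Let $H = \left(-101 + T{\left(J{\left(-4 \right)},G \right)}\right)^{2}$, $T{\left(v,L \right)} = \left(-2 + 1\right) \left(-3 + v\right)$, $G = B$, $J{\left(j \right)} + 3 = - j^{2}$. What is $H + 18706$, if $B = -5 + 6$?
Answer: $24947$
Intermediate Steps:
$J{\left(j \right)} = -3 - j^{2}$
$B = 1$
$G = 1$
$T{\left(v,L \right)} = 3 - v$ ($T{\left(v,L \right)} = - (-3 + v) = 3 - v$)
$H = 6241$ ($H = \left(-101 + \left(3 - \left(-3 - \left(-4\right)^{2}\right)\right)\right)^{2} = \left(-101 + \left(3 - \left(-3 - 16\right)\right)\right)^{2} = \left(-101 + \left(3 - -19\right)\right)^{2} = \left(-101 + \left(3 + 19\right)\right)^{2} = \left(-101 + 22\right)^{2} = \left(-79\right)^{2} = 6241$)
$H + 18706 = 6241 + 18706 = 24947$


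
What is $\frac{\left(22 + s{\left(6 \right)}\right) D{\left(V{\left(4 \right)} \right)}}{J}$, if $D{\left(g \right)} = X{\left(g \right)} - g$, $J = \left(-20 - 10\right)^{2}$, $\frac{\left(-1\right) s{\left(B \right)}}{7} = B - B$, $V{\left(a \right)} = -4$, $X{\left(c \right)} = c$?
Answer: $0$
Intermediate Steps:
$s{\left(B \right)} = 0$ ($s{\left(B \right)} = - 7 \left(B - B\right) = \left(-7\right) 0 = 0$)
$J = 900$ ($J = \left(-30\right)^{2} = 900$)
$D{\left(g \right)} = 0$ ($D{\left(g \right)} = g - g = 0$)
$\frac{\left(22 + s{\left(6 \right)}\right) D{\left(V{\left(4 \right)} \right)}}{J} = \frac{\left(22 + 0\right) 0}{900} = 22 \cdot 0 \cdot \frac{1}{900} = 0 \cdot \frac{1}{900} = 0$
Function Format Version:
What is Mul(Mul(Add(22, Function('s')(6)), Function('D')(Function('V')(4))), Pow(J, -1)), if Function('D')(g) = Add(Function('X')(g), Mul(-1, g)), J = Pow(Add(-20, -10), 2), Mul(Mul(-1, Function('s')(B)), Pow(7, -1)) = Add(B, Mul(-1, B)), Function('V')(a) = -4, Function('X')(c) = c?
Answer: 0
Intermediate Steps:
Function('s')(B) = 0 (Function('s')(B) = Mul(-7, Add(B, Mul(-1, B))) = Mul(-7, 0) = 0)
J = 900 (J = Pow(-30, 2) = 900)
Function('D')(g) = 0 (Function('D')(g) = Add(g, Mul(-1, g)) = 0)
Mul(Mul(Add(22, Function('s')(6)), Function('D')(Function('V')(4))), Pow(J, -1)) = Mul(Mul(Add(22, 0), 0), Pow(900, -1)) = Mul(Mul(22, 0), Rational(1, 900)) = Mul(0, Rational(1, 900)) = 0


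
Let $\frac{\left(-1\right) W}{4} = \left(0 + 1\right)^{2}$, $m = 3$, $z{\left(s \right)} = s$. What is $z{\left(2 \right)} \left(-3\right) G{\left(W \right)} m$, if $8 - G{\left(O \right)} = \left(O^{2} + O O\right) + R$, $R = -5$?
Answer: $342$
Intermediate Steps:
$W = -4$ ($W = - 4 \left(0 + 1\right)^{2} = - 4 \cdot 1^{2} = \left(-4\right) 1 = -4$)
$G{\left(O \right)} = 13 - 2 O^{2}$ ($G{\left(O \right)} = 8 - \left(\left(O^{2} + O O\right) - 5\right) = 8 - \left(\left(O^{2} + O^{2}\right) - 5\right) = 8 - \left(2 O^{2} - 5\right) = 8 - \left(-5 + 2 O^{2}\right) = 13 - 2 O^{2}$)
$z{\left(2 \right)} \left(-3\right) G{\left(W \right)} m = 2 \left(-3\right) \left(13 - 2 \left(-4\right)^{2}\right) 3 = - 6 \left(13 - 32\right) 3 = \left(-6\right) \left(-19\right) 3 = 114 \cdot 3 = 342$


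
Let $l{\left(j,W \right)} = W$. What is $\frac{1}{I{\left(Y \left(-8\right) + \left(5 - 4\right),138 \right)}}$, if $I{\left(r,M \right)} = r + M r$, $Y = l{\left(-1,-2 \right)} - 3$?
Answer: $\frac{1}{5699} \approx 0.00017547$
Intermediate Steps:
$Y = -5$ ($Y = -2 - 3 = -5$)
$\frac{1}{I{\left(Y \left(-8\right) + \left(5 - 4\right),138 \right)}} = \frac{1}{\left(\left(-5\right) \left(-8\right) + \left(5 - 4\right)\right) \left(1 + 138\right)} = \frac{1}{\left(40 + \left(5 - 4\right)\right) 139} = \frac{1}{\left(40 + 1\right) 139} = \frac{1}{41 \cdot 139} = \frac{1}{5699}$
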